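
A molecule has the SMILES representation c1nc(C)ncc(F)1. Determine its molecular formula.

Atom tally by fragment:
  pyrimidine ring core → C:4 H:4 N:2
  (− 2 ring H displaced by substituents)
  + CH3 → C:1 H:3
  + F → F:1
Element totals:
  C: 5
  H: 5
  F: 1
  N: 2

C5H5FN2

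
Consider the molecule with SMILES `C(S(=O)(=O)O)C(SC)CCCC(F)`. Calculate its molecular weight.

230.31 g/mol

Atom tally by fragment:
  HO3SCH2 → C:1 H:3 S:1 O:3
  CH(SCH3) → C:2 H:4 S:1
  CH2 → C:1 H:2
  CH2 → C:1 H:2
  CH2 → C:1 H:2
  CH2F → C:1 H:2 F:1
Element totals:
  C: 7
  H: 15
  F: 1
  O: 3
  S: 2
Molecular formula: C7H15FO3S2.
  M = 7(12.011) + 15(1.008) + 18.998 + 3(15.999) + 2(32.06)
    = 84.077 + 15.120 + 18.998 + 47.997 + 64.120 = 230.312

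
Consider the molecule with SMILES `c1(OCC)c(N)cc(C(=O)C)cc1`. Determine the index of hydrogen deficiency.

5

Atom tally by fragment:
  benzene ring core → C:6 H:6
  (− 3 ring H displaced by substituents)
  + OC2H5 → C:2 H:5 O:1
  + NH2 → N:1 H:2
  + COCH3 → C:2 H:3 O:1
Element totals:
  C: 10
  H: 13
  N: 1
  O: 2
Molecular formula: C10H13NO2.
DoU = (2C + 2 + N − H − X) / 2 = (2·10 + 2 + 1 − 13 − 0) / 2 = 5.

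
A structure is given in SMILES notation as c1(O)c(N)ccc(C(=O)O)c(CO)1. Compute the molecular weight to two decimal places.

183.16 g/mol

Atom tally by fragment:
  benzene ring core → C:6 H:6
  (− 4 ring H displaced by substituents)
  + OH → O:1 H:1
  + NH2 → N:1 H:2
  + COOH → C:1 H:1 O:2
  + CH2OH → C:1 H:3 O:1
Element totals:
  C: 8
  H: 9
  N: 1
  O: 4
Molecular formula: C8H9NO4.
  M = 8(12.011) + 9(1.008) + 14.007 + 4(15.999)
    = 96.088 + 9.072 + 14.007 + 63.996 = 183.163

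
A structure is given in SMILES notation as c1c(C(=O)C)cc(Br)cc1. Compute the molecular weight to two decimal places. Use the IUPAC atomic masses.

Atom tally by fragment:
  benzene ring core → C:6 H:6
  (− 2 ring H displaced by substituents)
  + COCH3 → C:2 H:3 O:1
  + Br → Br:1
Element totals:
  C: 8
  H: 7
  Br: 1
  O: 1
Molecular formula: C8H7BrO.
  M = 8(12.011) + 7(1.008) + 79.904 + 15.999
    = 96.088 + 7.056 + 79.904 + 15.999 = 199.047

199.05 g/mol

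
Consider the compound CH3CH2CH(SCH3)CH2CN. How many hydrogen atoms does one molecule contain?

11

Element totals:
  C: 6
  H: 11
  N: 1
  S: 1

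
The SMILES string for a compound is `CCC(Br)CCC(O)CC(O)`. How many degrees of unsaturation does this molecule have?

0

Atom tally by fragment:
  CH3 → C:1 H:3
  CH2 → C:1 H:2
  CH(Br) → C:1 H:1 Br:1
  CH2 → C:1 H:2
  CH2 → C:1 H:2
  CH(OH) → C:1 H:2 O:1
  CH2 → C:1 H:2
  CH2OH → C:1 H:3 O:1
Element totals:
  C: 8
  H: 17
  Br: 1
  O: 2
Molecular formula: C8H17BrO2.
DoU = (2C + 2 + N − H − X) / 2 = (2·8 + 2 + 0 − 17 − 1) / 2 = 0.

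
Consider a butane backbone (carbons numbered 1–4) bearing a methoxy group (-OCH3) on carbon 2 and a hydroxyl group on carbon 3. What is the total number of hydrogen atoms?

12

Atom tally by fragment:
  CH3 → C:1 H:3
  CH(OCH3) → C:2 H:4 O:1
  CH(OH) → C:1 H:2 O:1
  CH3 → C:1 H:3
Element totals:
  C: 5
  H: 12
  O: 2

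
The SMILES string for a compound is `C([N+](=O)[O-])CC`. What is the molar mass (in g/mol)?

Atom tally by fragment:
  O2NCH2 → C:1 H:2 N:1 O:2
  CH2 → C:1 H:2
  CH3 → C:1 H:3
Element totals:
  C: 3
  H: 7
  N: 1
  O: 2
Molecular formula: C3H7NO2.
  M = 3(12.011) + 7(1.008) + 14.007 + 2(15.999)
    = 36.033 + 7.056 + 14.007 + 31.998 = 89.094

89.09 g/mol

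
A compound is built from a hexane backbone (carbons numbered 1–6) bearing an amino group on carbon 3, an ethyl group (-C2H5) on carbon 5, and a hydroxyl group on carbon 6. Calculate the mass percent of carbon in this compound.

66.16%

Atom tally by fragment:
  CH3 → C:1 H:3
  CH2 → C:1 H:2
  CH(NH2) → C:1 H:3 N:1
  CH2 → C:1 H:2
  CH(C2H5) → C:3 H:6
  CH2OH → C:1 H:3 O:1
Element totals:
  C: 8
  H: 19
  N: 1
  O: 1
Molecular formula: C8H19NO.
Molar mass = 145.246 g/mol.
Mass from C: 8 × 12.011 = 96.088 g/mol.
%C = 96.088 / 145.246 × 100 = 66.16%.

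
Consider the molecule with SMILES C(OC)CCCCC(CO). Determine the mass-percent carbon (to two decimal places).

65.71%

Atom tally by fragment:
  CH3OCH2 → C:2 H:5 O:1
  CH2 → C:1 H:2
  CH2 → C:1 H:2
  CH2 → C:1 H:2
  CH2 → C:1 H:2
  CH2CH2OH → C:2 H:5 O:1
Element totals:
  C: 8
  H: 18
  O: 2
Molecular formula: C8H18O2.
Molar mass = 146.230 g/mol.
Mass from C: 8 × 12.011 = 96.088 g/mol.
%C = 96.088 / 146.230 × 100 = 65.71%.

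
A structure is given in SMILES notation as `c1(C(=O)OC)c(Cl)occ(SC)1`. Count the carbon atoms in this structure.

Atom tally by fragment:
  furan ring core → C:4 H:4 O:1
  (− 3 ring H displaced by substituents)
  + COOCH3 → C:2 H:3 O:2
  + Cl → Cl:1
  + SCH3 → C:1 H:3 S:1
Element totals:
  C: 7
  H: 7
  Cl: 1
  O: 3
  S: 1

7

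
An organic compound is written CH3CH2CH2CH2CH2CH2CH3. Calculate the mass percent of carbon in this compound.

Element totals:
  C: 7
  H: 16
Molecular formula: C7H16.
Molar mass = 100.205 g/mol.
Mass from C: 7 × 12.011 = 84.077 g/mol.
%C = 84.077 / 100.205 × 100 = 83.90%.

83.90%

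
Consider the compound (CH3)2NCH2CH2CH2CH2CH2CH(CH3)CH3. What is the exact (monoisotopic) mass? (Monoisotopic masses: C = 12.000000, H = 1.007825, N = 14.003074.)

Atom tally by fragment:
  (CH3)2NCH2 → C:3 H:8 N:1
  CH2 → C:1 H:2
  CH2 → C:1 H:2
  CH2 → C:1 H:2
  CH2 → C:1 H:2
  CH(CH3) → C:2 H:4
  CH3 → C:1 H:3
Element totals:
  C: 10
  H: 23
  N: 1
Molecular formula: C10H23N.
  M = 10(12.0) + 23(1.007825) + 14.003074
    = 120.000000 + 23.179975 + 14.003074 = 157.183049

157.1830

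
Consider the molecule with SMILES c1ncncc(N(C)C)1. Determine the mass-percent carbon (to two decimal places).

Atom tally by fragment:
  pyrimidine ring core → C:4 H:4 N:2
  (− 1 ring H displaced by substituents)
  + N(CH3)2 → N:1 C:2 H:6
Element totals:
  C: 6
  H: 9
  N: 3
Molecular formula: C6H9N3.
Molar mass = 123.159 g/mol.
Mass from C: 6 × 12.011 = 72.066 g/mol.
%C = 72.066 / 123.159 × 100 = 58.51%.

58.51%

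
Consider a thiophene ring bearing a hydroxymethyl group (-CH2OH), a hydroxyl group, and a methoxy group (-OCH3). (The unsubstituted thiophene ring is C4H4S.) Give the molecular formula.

Atom tally by fragment:
  thiophene ring core → C:4 H:4 S:1
  (− 3 ring H displaced by substituents)
  + CH2OH → C:1 H:3 O:1
  + OH → O:1 H:1
  + OCH3 → C:1 H:3 O:1
Element totals:
  C: 6
  H: 8
  O: 3
  S: 1

C6H8O3S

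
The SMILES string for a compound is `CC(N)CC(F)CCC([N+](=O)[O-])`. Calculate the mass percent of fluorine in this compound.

10.66%

Atom tally by fragment:
  CH3 → C:1 H:3
  CH(NH2) → C:1 H:3 N:1
  CH2 → C:1 H:2
  CH(F) → C:1 H:1 F:1
  CH2 → C:1 H:2
  CH2 → C:1 H:2
  CH2NO2 → C:1 H:2 N:1 O:2
Element totals:
  C: 7
  H: 15
  F: 1
  N: 2
  O: 2
Molecular formula: C7H15FN2O2.
Molar mass = 178.207 g/mol.
Mass from F: 1 × 18.998 = 18.998 g/mol.
%F = 18.998 / 178.207 × 100 = 10.66%.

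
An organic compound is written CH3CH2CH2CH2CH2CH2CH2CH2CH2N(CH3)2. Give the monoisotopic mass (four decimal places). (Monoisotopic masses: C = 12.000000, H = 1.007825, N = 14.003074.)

Atom tally by fragment:
  CH3 → C:1 H:3
  CH2 → C:1 H:2
  CH2 → C:1 H:2
  CH2 → C:1 H:2
  CH2 → C:1 H:2
  CH2 → C:1 H:2
  CH2 → C:1 H:2
  CH2 → C:1 H:2
  CH2N(CH3)2 → C:3 H:8 N:1
Element totals:
  C: 11
  H: 25
  N: 1
Molecular formula: C11H25N.
  M = 11(12.0) + 25(1.007825) + 14.003074
    = 132.000000 + 25.195625 + 14.003074 = 171.198699

171.1987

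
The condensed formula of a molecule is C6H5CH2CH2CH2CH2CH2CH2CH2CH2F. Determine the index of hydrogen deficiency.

Atom tally by fragment:
  C6H5CH2 → C:7 H:7
  CH2 → C:1 H:2
  CH2 → C:1 H:2
  CH2 → C:1 H:2
  CH2 → C:1 H:2
  CH2 → C:1 H:2
  CH2 → C:1 H:2
  CH2F → C:1 H:2 F:1
Element totals:
  C: 14
  H: 21
  F: 1
Molecular formula: C14H21F.
DoU = (2C + 2 + N − H − X) / 2 = (2·14 + 2 + 0 − 21 − 1) / 2 = 4.

4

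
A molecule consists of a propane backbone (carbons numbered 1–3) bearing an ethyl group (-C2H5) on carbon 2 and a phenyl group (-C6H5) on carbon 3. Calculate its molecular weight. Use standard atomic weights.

148.25 g/mol

Atom tally by fragment:
  CH3 → C:1 H:3
  CH(C2H5) → C:3 H:6
  CH2C6H5 → C:7 H:7
Element totals:
  C: 11
  H: 16
Molecular formula: C11H16.
  M = 11(12.011) + 16(1.008)
    = 132.121 + 16.128 = 148.249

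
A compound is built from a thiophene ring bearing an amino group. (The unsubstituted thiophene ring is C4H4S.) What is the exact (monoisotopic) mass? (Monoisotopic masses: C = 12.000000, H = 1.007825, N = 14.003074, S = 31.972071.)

Atom tally by fragment:
  thiophene ring core → C:4 H:4 S:1
  (− 1 ring H displaced by substituents)
  + NH2 → N:1 H:2
Element totals:
  C: 4
  H: 5
  N: 1
  S: 1
Molecular formula: C4H5NS.
  M = 4(12.0) + 5(1.007825) + 14.003074 + 31.972071
    = 48.000000 + 5.039125 + 14.003074 + 31.972071 = 99.014270

99.0143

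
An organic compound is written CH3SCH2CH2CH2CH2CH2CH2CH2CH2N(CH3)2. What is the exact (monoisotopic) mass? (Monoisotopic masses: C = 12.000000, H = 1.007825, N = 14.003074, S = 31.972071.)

203.1708

Element totals:
  C: 11
  H: 25
  N: 1
  S: 1
Molecular formula: C11H25NS.
  M = 11(12.0) + 25(1.007825) + 14.003074 + 31.972071
    = 132.000000 + 25.195625 + 14.003074 + 31.972071 = 203.170770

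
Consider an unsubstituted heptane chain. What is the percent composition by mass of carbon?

83.90%

Atom tally by fragment:
  CH3 → C:1 H:3
  CH2 → C:1 H:2
  CH2 → C:1 H:2
  CH2 → C:1 H:2
  CH2 → C:1 H:2
  CH2 → C:1 H:2
  CH3 → C:1 H:3
Element totals:
  C: 7
  H: 16
Molecular formula: C7H16.
Molar mass = 100.205 g/mol.
Mass from C: 7 × 12.011 = 84.077 g/mol.
%C = 84.077 / 100.205 × 100 = 83.90%.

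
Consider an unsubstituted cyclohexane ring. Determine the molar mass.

Atom tally by fragment:
  cyclohexane ring core → C:6 H:12
Element totals:
  C: 6
  H: 12
Molecular formula: C6H12.
  M = 6(12.011) + 12(1.008)
    = 72.066 + 12.096 = 84.162

84.16 g/mol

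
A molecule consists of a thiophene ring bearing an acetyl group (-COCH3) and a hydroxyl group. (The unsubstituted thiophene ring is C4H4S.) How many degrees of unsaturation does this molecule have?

4

Atom tally by fragment:
  thiophene ring core → C:4 H:4 S:1
  (− 2 ring H displaced by substituents)
  + COCH3 → C:2 H:3 O:1
  + OH → O:1 H:1
Element totals:
  C: 6
  H: 6
  O: 2
  S: 1
Molecular formula: C6H6O2S.
DoU = (2C + 2 + N − H − X) / 2 = (2·6 + 2 + 0 − 6 − 0) / 2 = 4.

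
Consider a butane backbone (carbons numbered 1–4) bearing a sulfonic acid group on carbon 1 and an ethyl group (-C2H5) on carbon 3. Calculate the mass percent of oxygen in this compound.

28.87%

Atom tally by fragment:
  HO3SCH2 → C:1 H:3 S:1 O:3
  CH2 → C:1 H:2
  CH(C2H5) → C:3 H:6
  CH3 → C:1 H:3
Element totals:
  C: 6
  H: 14
  O: 3
  S: 1
Molecular formula: C6H14O3S.
Molar mass = 166.235 g/mol.
Mass from O: 3 × 15.999 = 47.997 g/mol.
%O = 47.997 / 166.235 × 100 = 28.87%.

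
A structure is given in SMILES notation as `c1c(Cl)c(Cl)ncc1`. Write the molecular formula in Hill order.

C5H3Cl2N

Atom tally by fragment:
  pyridine ring core → C:5 H:5 N:1
  (− 2 ring H displaced by substituents)
  + Cl → Cl:1
  + Cl → Cl:1
Element totals:
  C: 5
  H: 3
  Cl: 2
  N: 1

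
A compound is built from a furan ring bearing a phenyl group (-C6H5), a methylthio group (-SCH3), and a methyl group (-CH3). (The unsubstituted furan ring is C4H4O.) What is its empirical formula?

C12H12OS

Atom tally by fragment:
  furan ring core → C:4 H:4 O:1
  (− 3 ring H displaced by substituents)
  + C6H5 → C:6 H:5
  + SCH3 → C:1 H:3 S:1
  + CH3 → C:1 H:3
Element totals:
  C: 12
  H: 12
  O: 1
  S: 1
Molecular formula: C12H12OS.
gcd of subscripts (12, 12, 1, 1) = 1, so the empirical formula equals the molecular formula.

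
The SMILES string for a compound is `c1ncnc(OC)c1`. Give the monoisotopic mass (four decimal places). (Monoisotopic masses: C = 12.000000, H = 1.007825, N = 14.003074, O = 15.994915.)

110.0480

Atom tally by fragment:
  pyrimidine ring core → C:4 H:4 N:2
  (− 1 ring H displaced by substituents)
  + OCH3 → C:1 H:3 O:1
Element totals:
  C: 5
  H: 6
  N: 2
  O: 1
Molecular formula: C5H6N2O.
  M = 5(12.0) + 6(1.007825) + 2(14.003074) + 15.994915
    = 60.000000 + 6.046950 + 28.006148 + 15.994915 = 110.048013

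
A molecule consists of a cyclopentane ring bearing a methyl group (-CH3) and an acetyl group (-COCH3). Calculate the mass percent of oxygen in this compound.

Atom tally by fragment:
  cyclopentane ring core → C:5 H:10
  (− 2 ring H displaced by substituents)
  + CH3 → C:1 H:3
  + COCH3 → C:2 H:3 O:1
Element totals:
  C: 8
  H: 14
  O: 1
Molecular formula: C8H14O.
Molar mass = 126.199 g/mol.
Mass from O: 1 × 15.999 = 15.999 g/mol.
%O = 15.999 / 126.199 × 100 = 12.68%.

12.68%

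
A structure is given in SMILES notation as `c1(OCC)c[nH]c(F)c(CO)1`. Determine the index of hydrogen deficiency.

3

Atom tally by fragment:
  pyrrole ring core → C:4 H:5 N:1
  (− 3 ring H displaced by substituents)
  + OC2H5 → C:2 H:5 O:1
  + F → F:1
  + CH2OH → C:1 H:3 O:1
Element totals:
  C: 7
  H: 10
  F: 1
  N: 1
  O: 2
Molecular formula: C7H10FNO2.
DoU = (2C + 2 + N − H − X) / 2 = (2·7 + 2 + 1 − 10 − 1) / 2 = 3.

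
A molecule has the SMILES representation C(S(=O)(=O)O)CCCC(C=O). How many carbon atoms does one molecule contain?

6

Atom tally by fragment:
  HO3SCH2 → C:1 H:3 S:1 O:3
  CH2 → C:1 H:2
  CH2 → C:1 H:2
  CH2 → C:1 H:2
  CH2CHO → C:2 H:3 O:1
Element totals:
  C: 6
  H: 12
  O: 4
  S: 1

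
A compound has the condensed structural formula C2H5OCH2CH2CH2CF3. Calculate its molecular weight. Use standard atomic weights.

Atom tally by fragment:
  C2H5OCH2 → C:3 H:7 O:1
  CH2 → C:1 H:2
  CH2CF3 → C:2 H:2 F:3
Element totals:
  C: 6
  H: 11
  F: 3
  O: 1
Molecular formula: C6H11F3O.
  M = 6(12.011) + 11(1.008) + 3(18.998) + 15.999
    = 72.066 + 11.088 + 56.994 + 15.999 = 156.147

156.15 g/mol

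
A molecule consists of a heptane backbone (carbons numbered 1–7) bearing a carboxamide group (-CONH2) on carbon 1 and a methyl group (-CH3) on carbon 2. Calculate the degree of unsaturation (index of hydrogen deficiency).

Atom tally by fragment:
  H2NOCCH2 → C:2 H:4 O:1 N:1
  CH(CH3) → C:2 H:4
  CH2 → C:1 H:2
  CH2 → C:1 H:2
  CH2 → C:1 H:2
  CH2 → C:1 H:2
  CH3 → C:1 H:3
Element totals:
  C: 9
  H: 19
  N: 1
  O: 1
Molecular formula: C9H19NO.
DoU = (2C + 2 + N − H − X) / 2 = (2·9 + 2 + 1 − 19 − 0) / 2 = 1.

1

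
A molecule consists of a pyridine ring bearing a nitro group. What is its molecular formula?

Atom tally by fragment:
  pyridine ring core → C:5 H:5 N:1
  (− 1 ring H displaced by substituents)
  + NO2 → N:1 O:2
Element totals:
  C: 5
  H: 4
  N: 2
  O: 2

C5H4N2O2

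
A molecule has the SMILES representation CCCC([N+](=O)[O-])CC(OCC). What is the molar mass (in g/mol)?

175.23 g/mol

Atom tally by fragment:
  CH3 → C:1 H:3
  CH2 → C:1 H:2
  CH2 → C:1 H:2
  CH(NO2) → C:1 H:1 N:1 O:2
  CH2 → C:1 H:2
  CH2OC2H5 → C:3 H:7 O:1
Element totals:
  C: 8
  H: 17
  N: 1
  O: 3
Molecular formula: C8H17NO3.
  M = 8(12.011) + 17(1.008) + 14.007 + 3(15.999)
    = 96.088 + 17.136 + 14.007 + 47.997 = 175.228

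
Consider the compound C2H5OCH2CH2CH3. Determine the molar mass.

Element totals:
  C: 5
  H: 12
  O: 1
Molecular formula: C5H12O.
  M = 5(12.011) + 12(1.008) + 15.999
    = 60.055 + 12.096 + 15.999 = 88.150

88.15 g/mol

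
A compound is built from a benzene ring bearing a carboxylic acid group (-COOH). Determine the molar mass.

Atom tally by fragment:
  benzene ring core → C:6 H:6
  (− 1 ring H displaced by substituents)
  + COOH → C:1 H:1 O:2
Element totals:
  C: 7
  H: 6
  O: 2
Molecular formula: C7H6O2.
  M = 7(12.011) + 6(1.008) + 2(15.999)
    = 84.077 + 6.048 + 31.998 = 122.123

122.12 g/mol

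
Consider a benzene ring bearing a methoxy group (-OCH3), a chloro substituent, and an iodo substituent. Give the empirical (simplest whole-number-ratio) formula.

C7H6ClIO

Atom tally by fragment:
  benzene ring core → C:6 H:6
  (− 3 ring H displaced by substituents)
  + OCH3 → C:1 H:3 O:1
  + Cl → Cl:1
  + I → I:1
Element totals:
  C: 7
  H: 6
  Cl: 1
  I: 1
  O: 1
Molecular formula: C7H6ClIO.
gcd of subscripts (7, 1, 6, 1, 1) = 1, so the empirical formula equals the molecular formula.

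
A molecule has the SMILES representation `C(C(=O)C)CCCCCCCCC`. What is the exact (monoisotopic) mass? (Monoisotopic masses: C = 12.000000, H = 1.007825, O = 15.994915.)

184.1827

Atom tally by fragment:
  CH3COCH2 → C:3 H:5 O:1
  CH2 → C:1 H:2
  CH2 → C:1 H:2
  CH2 → C:1 H:2
  CH2 → C:1 H:2
  CH2 → C:1 H:2
  CH2 → C:1 H:2
  CH2 → C:1 H:2
  CH2 → C:1 H:2
  CH3 → C:1 H:3
Element totals:
  C: 12
  H: 24
  O: 1
Molecular formula: C12H24O.
  M = 12(12.0) + 24(1.007825) + 15.994915
    = 144.000000 + 24.187800 + 15.994915 = 184.182715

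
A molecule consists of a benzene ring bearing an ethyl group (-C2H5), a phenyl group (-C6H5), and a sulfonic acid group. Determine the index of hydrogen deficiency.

Atom tally by fragment:
  benzene ring core → C:6 H:6
  (− 3 ring H displaced by substituents)
  + C2H5 → C:2 H:5
  + C6H5 → C:6 H:5
  + SO3H → S:1 O:3 H:1
Element totals:
  C: 14
  H: 14
  O: 3
  S: 1
Molecular formula: C14H14O3S.
DoU = (2C + 2 + N − H − X) / 2 = (2·14 + 2 + 0 − 14 − 0) / 2 = 8.

8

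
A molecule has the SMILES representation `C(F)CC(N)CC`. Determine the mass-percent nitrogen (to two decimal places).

Atom tally by fragment:
  FCH2 → C:1 H:2 F:1
  CH2 → C:1 H:2
  CH(NH2) → C:1 H:3 N:1
  CH2 → C:1 H:2
  CH3 → C:1 H:3
Element totals:
  C: 5
  H: 12
  F: 1
  N: 1
Molecular formula: C5H12FN.
Molar mass = 105.156 g/mol.
Mass from N: 1 × 14.007 = 14.007 g/mol.
%N = 14.007 / 105.156 × 100 = 13.32%.

13.32%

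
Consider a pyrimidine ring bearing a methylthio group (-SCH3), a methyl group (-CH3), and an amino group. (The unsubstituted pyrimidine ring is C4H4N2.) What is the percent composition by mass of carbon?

Atom tally by fragment:
  pyrimidine ring core → C:4 H:4 N:2
  (− 3 ring H displaced by substituents)
  + SCH3 → C:1 H:3 S:1
  + CH3 → C:1 H:3
  + NH2 → N:1 H:2
Element totals:
  C: 6
  H: 9
  N: 3
  S: 1
Molecular formula: C6H9N3S.
Molar mass = 155.219 g/mol.
Mass from C: 6 × 12.011 = 72.066 g/mol.
%C = 72.066 / 155.219 × 100 = 46.43%.

46.43%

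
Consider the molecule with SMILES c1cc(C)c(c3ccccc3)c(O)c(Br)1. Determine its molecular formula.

C13H11BrO

Atom tally by fragment:
  benzene ring core → C:6 H:6
  (− 4 ring H displaced by substituents)
  + CH3 → C:1 H:3
  + C6H5 → C:6 H:5
  + OH → O:1 H:1
  + Br → Br:1
Element totals:
  C: 13
  H: 11
  Br: 1
  O: 1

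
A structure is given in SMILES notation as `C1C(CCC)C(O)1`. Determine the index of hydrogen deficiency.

1

Atom tally by fragment:
  cyclopropane ring core → C:3 H:6
  (− 2 ring H displaced by substituents)
  + CH2CH2CH3 → C:3 H:7
  + OH → O:1 H:1
Element totals:
  C: 6
  H: 12
  O: 1
Molecular formula: C6H12O.
DoU = (2C + 2 + N − H − X) / 2 = (2·6 + 2 + 0 − 12 − 0) / 2 = 1.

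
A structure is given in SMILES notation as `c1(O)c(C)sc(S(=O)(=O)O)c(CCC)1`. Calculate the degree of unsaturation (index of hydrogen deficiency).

3

Atom tally by fragment:
  thiophene ring core → C:4 H:4 S:1
  (− 4 ring H displaced by substituents)
  + OH → O:1 H:1
  + CH3 → C:1 H:3
  + SO3H → S:1 O:3 H:1
  + CH2CH2CH3 → C:3 H:7
Element totals:
  C: 8
  H: 12
  O: 4
  S: 2
Molecular formula: C8H12O4S2.
DoU = (2C + 2 + N − H − X) / 2 = (2·8 + 2 + 0 − 12 − 0) / 2 = 3.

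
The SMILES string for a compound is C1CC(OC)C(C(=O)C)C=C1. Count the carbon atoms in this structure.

9

Atom tally by fragment:
  cyclohexene ring core → C:6 H:10
  (− 2 ring H displaced by substituents)
  + OCH3 → C:1 H:3 O:1
  + COCH3 → C:2 H:3 O:1
Element totals:
  C: 9
  H: 14
  O: 2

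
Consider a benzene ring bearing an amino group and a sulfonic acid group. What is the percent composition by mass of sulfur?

Atom tally by fragment:
  benzene ring core → C:6 H:6
  (− 2 ring H displaced by substituents)
  + NH2 → N:1 H:2
  + SO3H → S:1 O:3 H:1
Element totals:
  C: 6
  H: 7
  N: 1
  O: 3
  S: 1
Molecular formula: C6H7NO3S.
Molar mass = 173.186 g/mol.
Mass from S: 1 × 32.06 = 32.060 g/mol.
%S = 32.060 / 173.186 × 100 = 18.51%.

18.51%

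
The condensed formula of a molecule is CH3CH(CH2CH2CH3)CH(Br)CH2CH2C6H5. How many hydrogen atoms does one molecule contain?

21

Atom tally by fragment:
  CH3 → C:1 H:3
  CH(CH2CH2CH3) → C:4 H:8
  CH(Br) → C:1 H:1 Br:1
  CH2 → C:1 H:2
  CH2C6H5 → C:7 H:7
Element totals:
  C: 14
  H: 21
  Br: 1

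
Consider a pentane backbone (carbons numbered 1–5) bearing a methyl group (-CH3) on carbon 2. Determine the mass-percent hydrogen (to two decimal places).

Atom tally by fragment:
  CH3 → C:1 H:3
  CH(CH3) → C:2 H:4
  CH2 → C:1 H:2
  CH2 → C:1 H:2
  CH3 → C:1 H:3
Element totals:
  C: 6
  H: 14
Molecular formula: C6H14.
Molar mass = 86.178 g/mol.
Mass from H: 14 × 1.008 = 14.112 g/mol.
%H = 14.112 / 86.178 × 100 = 16.38%.

16.38%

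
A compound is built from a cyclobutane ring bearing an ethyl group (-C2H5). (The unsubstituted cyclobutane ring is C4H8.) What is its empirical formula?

CH2

Atom tally by fragment:
  cyclobutane ring core → C:4 H:8
  (− 1 ring H displaced by substituents)
  + C2H5 → C:2 H:5
Element totals:
  C: 6
  H: 12
Molecular formula: C6H12.
gcd of subscripts = 6; dividing each by 6:
  C: 6/6 = 1
  H: 12/6 = 2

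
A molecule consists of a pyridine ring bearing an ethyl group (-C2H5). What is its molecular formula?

C7H9N

Atom tally by fragment:
  pyridine ring core → C:5 H:5 N:1
  (− 1 ring H displaced by substituents)
  + C2H5 → C:2 H:5
Element totals:
  C: 7
  H: 9
  N: 1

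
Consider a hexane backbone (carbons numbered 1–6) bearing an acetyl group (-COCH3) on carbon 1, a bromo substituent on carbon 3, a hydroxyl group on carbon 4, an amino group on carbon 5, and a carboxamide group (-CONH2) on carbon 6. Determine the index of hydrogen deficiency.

2

Atom tally by fragment:
  CH3COCH2 → C:3 H:5 O:1
  CH2 → C:1 H:2
  CH(Br) → C:1 H:1 Br:1
  CH(OH) → C:1 H:2 O:1
  CH(NH2) → C:1 H:3 N:1
  CH2CONH2 → C:2 H:4 O:1 N:1
Element totals:
  C: 9
  H: 17
  Br: 1
  N: 2
  O: 3
Molecular formula: C9H17BrN2O3.
DoU = (2C + 2 + N − H − X) / 2 = (2·9 + 2 + 2 − 17 − 1) / 2 = 2.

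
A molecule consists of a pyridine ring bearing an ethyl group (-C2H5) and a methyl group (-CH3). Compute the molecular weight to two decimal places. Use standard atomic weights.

Atom tally by fragment:
  pyridine ring core → C:5 H:5 N:1
  (− 2 ring H displaced by substituents)
  + C2H5 → C:2 H:5
  + CH3 → C:1 H:3
Element totals:
  C: 8
  H: 11
  N: 1
Molecular formula: C8H11N.
  M = 8(12.011) + 11(1.008) + 14.007
    = 96.088 + 11.088 + 14.007 = 121.183

121.18 g/mol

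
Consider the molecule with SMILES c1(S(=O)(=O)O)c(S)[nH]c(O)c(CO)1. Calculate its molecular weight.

225.23 g/mol

Atom tally by fragment:
  pyrrole ring core → C:4 H:5 N:1
  (− 4 ring H displaced by substituents)
  + SO3H → S:1 O:3 H:1
  + SH → S:1 H:1
  + OH → O:1 H:1
  + CH2OH → C:1 H:3 O:1
Element totals:
  C: 5
  H: 7
  N: 1
  O: 5
  S: 2
Molecular formula: C5H7NO5S2.
  M = 5(12.011) + 7(1.008) + 14.007 + 5(15.999) + 2(32.06)
    = 60.055 + 7.056 + 14.007 + 79.995 + 64.120 = 225.233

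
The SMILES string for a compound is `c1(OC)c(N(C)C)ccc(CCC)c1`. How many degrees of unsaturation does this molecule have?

4

Atom tally by fragment:
  benzene ring core → C:6 H:6
  (− 3 ring H displaced by substituents)
  + OCH3 → C:1 H:3 O:1
  + N(CH3)2 → N:1 C:2 H:6
  + CH2CH2CH3 → C:3 H:7
Element totals:
  C: 12
  H: 19
  N: 1
  O: 1
Molecular formula: C12H19NO.
DoU = (2C + 2 + N − H − X) / 2 = (2·12 + 2 + 1 − 19 − 0) / 2 = 4.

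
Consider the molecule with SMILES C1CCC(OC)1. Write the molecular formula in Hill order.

C5H10O

Atom tally by fragment:
  cyclobutane ring core → C:4 H:8
  (− 1 ring H displaced by substituents)
  + OCH3 → C:1 H:3 O:1
Element totals:
  C: 5
  H: 10
  O: 1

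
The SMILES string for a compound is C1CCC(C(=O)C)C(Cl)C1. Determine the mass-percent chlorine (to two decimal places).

22.07%

Atom tally by fragment:
  cyclohexane ring core → C:6 H:12
  (− 2 ring H displaced by substituents)
  + COCH3 → C:2 H:3 O:1
  + Cl → Cl:1
Element totals:
  C: 8
  H: 13
  Cl: 1
  O: 1
Molecular formula: C8H13ClO.
Molar mass = 160.641 g/mol.
Mass from Cl: 1 × 35.45 = 35.450 g/mol.
%Cl = 35.450 / 160.641 × 100 = 22.07%.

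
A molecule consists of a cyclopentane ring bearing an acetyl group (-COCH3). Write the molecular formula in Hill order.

Atom tally by fragment:
  cyclopentane ring core → C:5 H:10
  (− 1 ring H displaced by substituents)
  + COCH3 → C:2 H:3 O:1
Element totals:
  C: 7
  H: 12
  O: 1

C7H12O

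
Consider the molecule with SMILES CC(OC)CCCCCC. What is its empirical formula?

Atom tally by fragment:
  CH3 → C:1 H:3
  CH(OCH3) → C:2 H:4 O:1
  CH2 → C:1 H:2
  CH2 → C:1 H:2
  CH2 → C:1 H:2
  CH2 → C:1 H:2
  CH2 → C:1 H:2
  CH3 → C:1 H:3
Element totals:
  C: 9
  H: 20
  O: 1
Molecular formula: C9H20O.
gcd of subscripts (9, 20, 1) = 1, so the empirical formula equals the molecular formula.

C9H20O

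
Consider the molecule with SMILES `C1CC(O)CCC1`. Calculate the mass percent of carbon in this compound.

71.95%

Atom tally by fragment:
  cyclohexane ring core → C:6 H:12
  (− 1 ring H displaced by substituents)
  + OH → O:1 H:1
Element totals:
  C: 6
  H: 12
  O: 1
Molecular formula: C6H12O.
Molar mass = 100.161 g/mol.
Mass from C: 6 × 12.011 = 72.066 g/mol.
%C = 72.066 / 100.161 × 100 = 71.95%.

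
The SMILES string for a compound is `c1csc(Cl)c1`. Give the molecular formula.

Atom tally by fragment:
  thiophene ring core → C:4 H:4 S:1
  (− 1 ring H displaced by substituents)
  + Cl → Cl:1
Element totals:
  C: 4
  H: 3
  Cl: 1
  S: 1

C4H3ClS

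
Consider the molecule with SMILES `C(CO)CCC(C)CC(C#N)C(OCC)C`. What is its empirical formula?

Atom tally by fragment:
  HOCH2CH2 → C:2 H:5 O:1
  CH2 → C:1 H:2
  CH2 → C:1 H:2
  CH(CH3) → C:2 H:4
  CH2 → C:1 H:2
  CH(CN) → C:2 H:1 N:1
  CH(OC2H5) → C:3 H:6 O:1
  CH3 → C:1 H:3
Element totals:
  C: 13
  H: 25
  N: 1
  O: 2
Molecular formula: C13H25NO2.
gcd of subscripts (13, 25, 1, 2) = 1, so the empirical formula equals the molecular formula.

C13H25NO2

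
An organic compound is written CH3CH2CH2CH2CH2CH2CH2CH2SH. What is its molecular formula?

Atom tally by fragment:
  CH3 → C:1 H:3
  CH2 → C:1 H:2
  CH2 → C:1 H:2
  CH2 → C:1 H:2
  CH2 → C:1 H:2
  CH2 → C:1 H:2
  CH2 → C:1 H:2
  CH2SH → C:1 H:3 S:1
Element totals:
  C: 8
  H: 18
  S: 1

C8H18S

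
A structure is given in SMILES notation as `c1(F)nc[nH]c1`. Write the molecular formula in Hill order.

C3H3FN2

Atom tally by fragment:
  imidazole ring core → C:3 H:4 N:2
  (− 1 ring H displaced by substituents)
  + F → F:1
Element totals:
  C: 3
  H: 3
  F: 1
  N: 2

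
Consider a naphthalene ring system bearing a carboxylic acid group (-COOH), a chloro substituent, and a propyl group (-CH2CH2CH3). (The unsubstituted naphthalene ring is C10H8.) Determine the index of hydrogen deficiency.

Atom tally by fragment:
  naphthalene ring system core → C:10 H:8
  (− 3 ring H displaced by substituents)
  + COOH → C:1 H:1 O:2
  + Cl → Cl:1
  + CH2CH2CH3 → C:3 H:7
Element totals:
  C: 14
  H: 13
  Cl: 1
  O: 2
Molecular formula: C14H13ClO2.
DoU = (2C + 2 + N − H − X) / 2 = (2·14 + 2 + 0 − 13 − 1) / 2 = 8.

8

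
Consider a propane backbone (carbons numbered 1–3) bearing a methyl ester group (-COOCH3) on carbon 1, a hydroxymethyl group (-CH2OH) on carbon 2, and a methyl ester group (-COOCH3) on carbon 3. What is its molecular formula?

Atom tally by fragment:
  CH3OOCCH2 → C:3 H:5 O:2
  CH(CH2OH) → C:2 H:4 O:1
  CH2COOCH3 → C:3 H:5 O:2
Element totals:
  C: 8
  H: 14
  O: 5

C8H14O5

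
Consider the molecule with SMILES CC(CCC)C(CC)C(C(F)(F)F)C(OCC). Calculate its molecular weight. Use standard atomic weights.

Atom tally by fragment:
  CH3 → C:1 H:3
  CH(CH2CH2CH3) → C:4 H:8
  CH(C2H5) → C:3 H:6
  CH(CF3) → C:2 H:1 F:3
  CH2OC2H5 → C:3 H:7 O:1
Element totals:
  C: 13
  H: 25
  F: 3
  O: 1
Molecular formula: C13H25F3O.
  M = 13(12.011) + 25(1.008) + 3(18.998) + 15.999
    = 156.143 + 25.200 + 56.994 + 15.999 = 254.336

254.34 g/mol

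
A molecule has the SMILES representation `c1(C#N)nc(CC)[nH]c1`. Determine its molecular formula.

Atom tally by fragment:
  imidazole ring core → C:3 H:4 N:2
  (− 2 ring H displaced by substituents)
  + CN → C:1 N:1
  + C2H5 → C:2 H:5
Element totals:
  C: 6
  H: 7
  N: 3

C6H7N3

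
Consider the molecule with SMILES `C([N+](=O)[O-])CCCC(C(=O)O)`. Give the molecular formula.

Atom tally by fragment:
  O2NCH2 → C:1 H:2 N:1 O:2
  CH2 → C:1 H:2
  CH2 → C:1 H:2
  CH2 → C:1 H:2
  CH2COOH → C:2 H:3 O:2
Element totals:
  C: 6
  H: 11
  N: 1
  O: 4

C6H11NO4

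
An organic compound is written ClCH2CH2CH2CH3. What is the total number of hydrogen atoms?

9

Atom tally by fragment:
  ClCH2 → C:1 H:2 Cl:1
  CH2 → C:1 H:2
  CH2 → C:1 H:2
  CH3 → C:1 H:3
Element totals:
  C: 4
  H: 9
  Cl: 1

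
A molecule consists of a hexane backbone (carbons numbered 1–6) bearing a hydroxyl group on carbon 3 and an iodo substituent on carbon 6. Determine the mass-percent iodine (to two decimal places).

Atom tally by fragment:
  CH3 → C:1 H:3
  CH2 → C:1 H:2
  CH(OH) → C:1 H:2 O:1
  CH2 → C:1 H:2
  CH2 → C:1 H:2
  CH2I → C:1 H:2 I:1
Element totals:
  C: 6
  H: 13
  I: 1
  O: 1
Molecular formula: C6H13IO.
Molar mass = 228.073 g/mol.
Mass from I: 1 × 126.904 = 126.904 g/mol.
%I = 126.904 / 228.073 × 100 = 55.64%.

55.64%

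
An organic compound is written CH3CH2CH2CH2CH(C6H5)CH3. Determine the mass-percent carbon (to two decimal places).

Atom tally by fragment:
  CH3 → C:1 H:3
  CH2 → C:1 H:2
  CH2 → C:1 H:2
  CH2 → C:1 H:2
  CH(C6H5) → C:7 H:6
  CH3 → C:1 H:3
Element totals:
  C: 12
  H: 18
Molecular formula: C12H18.
Molar mass = 162.276 g/mol.
Mass from C: 12 × 12.011 = 144.132 g/mol.
%C = 144.132 / 162.276 × 100 = 88.82%.

88.82%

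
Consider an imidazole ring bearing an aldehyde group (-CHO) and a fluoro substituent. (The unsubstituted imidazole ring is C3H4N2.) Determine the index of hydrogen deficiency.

4

Atom tally by fragment:
  imidazole ring core → C:3 H:4 N:2
  (− 2 ring H displaced by substituents)
  + CHO → C:1 H:1 O:1
  + F → F:1
Element totals:
  C: 4
  H: 3
  F: 1
  N: 2
  O: 1
Molecular formula: C4H3FN2O.
DoU = (2C + 2 + N − H − X) / 2 = (2·4 + 2 + 2 − 3 − 1) / 2 = 4.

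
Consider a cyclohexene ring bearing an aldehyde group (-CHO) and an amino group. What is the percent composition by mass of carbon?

67.17%

Atom tally by fragment:
  cyclohexene ring core → C:6 H:10
  (− 2 ring H displaced by substituents)
  + CHO → C:1 H:1 O:1
  + NH2 → N:1 H:2
Element totals:
  C: 7
  H: 11
  N: 1
  O: 1
Molecular formula: C7H11NO.
Molar mass = 125.171 g/mol.
Mass from C: 7 × 12.011 = 84.077 g/mol.
%C = 84.077 / 125.171 × 100 = 67.17%.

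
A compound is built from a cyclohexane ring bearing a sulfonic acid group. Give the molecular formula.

C6H12O3S

Atom tally by fragment:
  cyclohexane ring core → C:6 H:12
  (− 1 ring H displaced by substituents)
  + SO3H → S:1 O:3 H:1
Element totals:
  C: 6
  H: 12
  O: 3
  S: 1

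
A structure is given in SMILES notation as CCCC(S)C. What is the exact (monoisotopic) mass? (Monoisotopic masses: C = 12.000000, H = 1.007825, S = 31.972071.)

104.0660

Atom tally by fragment:
  CH3 → C:1 H:3
  CH2 → C:1 H:2
  CH2 → C:1 H:2
  CH(SH) → C:1 H:2 S:1
  CH3 → C:1 H:3
Element totals:
  C: 5
  H: 12
  S: 1
Molecular formula: C5H12S.
  M = 5(12.0) + 12(1.007825) + 31.972071
    = 60.000000 + 12.093900 + 31.972071 = 104.065971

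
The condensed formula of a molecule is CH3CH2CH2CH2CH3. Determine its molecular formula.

C5H12

Element totals:
  C: 5
  H: 12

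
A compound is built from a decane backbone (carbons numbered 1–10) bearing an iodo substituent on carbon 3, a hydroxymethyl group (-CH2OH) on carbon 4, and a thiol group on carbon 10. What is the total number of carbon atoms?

11

Atom tally by fragment:
  CH3 → C:1 H:3
  CH2 → C:1 H:2
  CH(I) → C:1 H:1 I:1
  CH(CH2OH) → C:2 H:4 O:1
  CH2 → C:1 H:2
  CH2 → C:1 H:2
  CH2 → C:1 H:2
  CH2 → C:1 H:2
  CH2 → C:1 H:2
  CH2SH → C:1 H:3 S:1
Element totals:
  C: 11
  H: 23
  I: 1
  O: 1
  S: 1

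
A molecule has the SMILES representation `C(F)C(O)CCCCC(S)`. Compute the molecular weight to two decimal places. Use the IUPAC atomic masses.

166.25 g/mol

Atom tally by fragment:
  FCH2 → C:1 H:2 F:1
  CH(OH) → C:1 H:2 O:1
  CH2 → C:1 H:2
  CH2 → C:1 H:2
  CH2 → C:1 H:2
  CH2 → C:1 H:2
  CH2SH → C:1 H:3 S:1
Element totals:
  C: 7
  H: 15
  F: 1
  O: 1
  S: 1
Molecular formula: C7H15FOS.
  M = 7(12.011) + 15(1.008) + 18.998 + 15.999 + 32.06
    = 84.077 + 15.120 + 18.998 + 15.999 + 32.060 = 166.254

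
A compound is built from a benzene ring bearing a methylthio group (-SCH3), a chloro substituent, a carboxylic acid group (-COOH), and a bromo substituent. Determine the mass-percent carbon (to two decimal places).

34.13%

Atom tally by fragment:
  benzene ring core → C:6 H:6
  (− 4 ring H displaced by substituents)
  + SCH3 → C:1 H:3 S:1
  + Cl → Cl:1
  + COOH → C:1 H:1 O:2
  + Br → Br:1
Element totals:
  C: 8
  H: 6
  Br: 1
  Cl: 1
  O: 2
  S: 1
Molecular formula: C8H6BrClO2S.
Molar mass = 281.548 g/mol.
Mass from C: 8 × 12.011 = 96.088 g/mol.
%C = 96.088 / 281.548 × 100 = 34.13%.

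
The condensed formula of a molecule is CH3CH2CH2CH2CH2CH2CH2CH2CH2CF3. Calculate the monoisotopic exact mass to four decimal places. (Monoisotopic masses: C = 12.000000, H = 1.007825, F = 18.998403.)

Element totals:
  C: 10
  H: 19
  F: 3
Molecular formula: C10H19F3.
  M = 10(12.0) + 19(1.007825) + 3(18.998403)
    = 120.000000 + 19.148675 + 56.995209 = 196.143884

196.1439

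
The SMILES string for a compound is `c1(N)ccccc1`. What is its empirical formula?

Atom tally by fragment:
  benzene ring core → C:6 H:6
  (− 1 ring H displaced by substituents)
  + NH2 → N:1 H:2
Element totals:
  C: 6
  H: 7
  N: 1
Molecular formula: C6H7N.
gcd of subscripts (6, 7, 1) = 1, so the empirical formula equals the molecular formula.

C6H7N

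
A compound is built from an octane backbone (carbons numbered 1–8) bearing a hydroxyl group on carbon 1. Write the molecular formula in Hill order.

Atom tally by fragment:
  HOCH2 → C:1 H:3 O:1
  CH2 → C:1 H:2
  CH2 → C:1 H:2
  CH2 → C:1 H:2
  CH2 → C:1 H:2
  CH2 → C:1 H:2
  CH2 → C:1 H:2
  CH3 → C:1 H:3
Element totals:
  C: 8
  H: 18
  O: 1

C8H18O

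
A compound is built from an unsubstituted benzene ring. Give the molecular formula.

Atom tally by fragment:
  benzene ring core → C:6 H:6
Element totals:
  C: 6
  H: 6

C6H6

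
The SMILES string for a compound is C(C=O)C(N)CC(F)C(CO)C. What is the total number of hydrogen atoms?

Atom tally by fragment:
  OHCCH2 → C:2 H:3 O:1
  CH(NH2) → C:1 H:3 N:1
  CH2 → C:1 H:2
  CH(F) → C:1 H:1 F:1
  CH(CH2OH) → C:2 H:4 O:1
  CH3 → C:1 H:3
Element totals:
  C: 8
  H: 16
  F: 1
  N: 1
  O: 2

16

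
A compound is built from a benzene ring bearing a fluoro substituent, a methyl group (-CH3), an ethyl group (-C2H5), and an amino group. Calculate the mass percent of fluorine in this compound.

12.40%

Atom tally by fragment:
  benzene ring core → C:6 H:6
  (− 4 ring H displaced by substituents)
  + F → F:1
  + CH3 → C:1 H:3
  + C2H5 → C:2 H:5
  + NH2 → N:1 H:2
Element totals:
  C: 9
  H: 12
  F: 1
  N: 1
Molecular formula: C9H12FN.
Molar mass = 153.200 g/mol.
Mass from F: 1 × 18.998 = 18.998 g/mol.
%F = 18.998 / 153.200 × 100 = 12.40%.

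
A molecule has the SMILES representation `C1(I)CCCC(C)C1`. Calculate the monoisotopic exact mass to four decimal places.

224.0062

Atom tally by fragment:
  cyclohexane ring core → C:6 H:12
  (− 2 ring H displaced by substituents)
  + I → I:1
  + CH3 → C:1 H:3
Element totals:
  C: 7
  H: 13
  I: 1
Molecular formula: C7H13I.
  M = 7(12.0) + 13(1.007825) + 126.904472
    = 84.000000 + 13.101725 + 126.904472 = 224.006197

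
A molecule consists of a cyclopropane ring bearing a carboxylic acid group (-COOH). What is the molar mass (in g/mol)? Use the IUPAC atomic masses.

Atom tally by fragment:
  cyclopropane ring core → C:3 H:6
  (− 1 ring H displaced by substituents)
  + COOH → C:1 H:1 O:2
Element totals:
  C: 4
  H: 6
  O: 2
Molecular formula: C4H6O2.
  M = 4(12.011) + 6(1.008) + 2(15.999)
    = 48.044 + 6.048 + 31.998 = 86.090

86.09 g/mol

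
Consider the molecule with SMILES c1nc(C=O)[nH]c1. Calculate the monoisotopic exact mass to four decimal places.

96.0324

Atom tally by fragment:
  imidazole ring core → C:3 H:4 N:2
  (− 1 ring H displaced by substituents)
  + CHO → C:1 H:1 O:1
Element totals:
  C: 4
  H: 4
  N: 2
  O: 1
Molecular formula: C4H4N2O.
  M = 4(12.0) + 4(1.007825) + 2(14.003074) + 15.994915
    = 48.000000 + 4.031300 + 28.006148 + 15.994915 = 96.032363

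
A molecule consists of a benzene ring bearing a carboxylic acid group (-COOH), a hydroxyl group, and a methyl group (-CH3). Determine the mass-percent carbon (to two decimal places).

63.15%

Atom tally by fragment:
  benzene ring core → C:6 H:6
  (− 3 ring H displaced by substituents)
  + COOH → C:1 H:1 O:2
  + OH → O:1 H:1
  + CH3 → C:1 H:3
Element totals:
  C: 8
  H: 8
  O: 3
Molecular formula: C8H8O3.
Molar mass = 152.149 g/mol.
Mass from C: 8 × 12.011 = 96.088 g/mol.
%C = 96.088 / 152.149 × 100 = 63.15%.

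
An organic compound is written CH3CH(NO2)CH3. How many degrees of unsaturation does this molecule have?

1

Atom tally by fragment:
  CH3 → C:1 H:3
  CH(NO2) → C:1 H:1 N:1 O:2
  CH3 → C:1 H:3
Element totals:
  C: 3
  H: 7
  N: 1
  O: 2
Molecular formula: C3H7NO2.
DoU = (2C + 2 + N − H − X) / 2 = (2·3 + 2 + 1 − 7 − 0) / 2 = 1.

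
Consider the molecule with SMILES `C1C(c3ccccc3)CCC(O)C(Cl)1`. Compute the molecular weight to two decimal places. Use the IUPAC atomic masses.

Atom tally by fragment:
  cyclohexane ring core → C:6 H:12
  (− 3 ring H displaced by substituents)
  + C6H5 → C:6 H:5
  + OH → O:1 H:1
  + Cl → Cl:1
Element totals:
  C: 12
  H: 15
  Cl: 1
  O: 1
Molecular formula: C12H15ClO.
  M = 12(12.011) + 15(1.008) + 35.45 + 15.999
    = 144.132 + 15.120 + 35.450 + 15.999 = 210.701

210.70 g/mol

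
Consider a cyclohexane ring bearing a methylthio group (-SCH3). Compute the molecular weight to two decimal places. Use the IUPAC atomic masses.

130.25 g/mol

Atom tally by fragment:
  cyclohexane ring core → C:6 H:12
  (− 1 ring H displaced by substituents)
  + SCH3 → C:1 H:3 S:1
Element totals:
  C: 7
  H: 14
  S: 1
Molecular formula: C7H14S.
  M = 7(12.011) + 14(1.008) + 32.06
    = 84.077 + 14.112 + 32.060 = 130.249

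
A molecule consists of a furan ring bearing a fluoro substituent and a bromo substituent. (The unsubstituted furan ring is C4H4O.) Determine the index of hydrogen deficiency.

3

Atom tally by fragment:
  furan ring core → C:4 H:4 O:1
  (− 2 ring H displaced by substituents)
  + F → F:1
  + Br → Br:1
Element totals:
  C: 4
  H: 2
  Br: 1
  F: 1
  O: 1
Molecular formula: C4H2BrFO.
DoU = (2C + 2 + N − H − X) / 2 = (2·4 + 2 + 0 − 2 − 2) / 2 = 3.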